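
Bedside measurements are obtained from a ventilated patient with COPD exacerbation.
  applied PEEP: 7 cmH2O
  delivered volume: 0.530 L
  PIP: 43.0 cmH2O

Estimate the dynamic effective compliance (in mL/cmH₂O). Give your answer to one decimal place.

14.7

Dynamic compliance = Vt / (PIP − PEEP) = 530 / (43.0 − 7) = 530 / 36.0 = 14.722 mL/cmH2O.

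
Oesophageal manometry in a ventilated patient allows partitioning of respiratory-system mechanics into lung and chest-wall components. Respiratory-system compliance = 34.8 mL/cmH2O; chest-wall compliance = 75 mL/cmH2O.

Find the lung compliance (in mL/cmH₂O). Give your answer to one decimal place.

1/CL = 1/Crs − 1/Ccw.
1/CL = 1/34.8 − 1/75 = 0.0154.
CL = 64.935 mL/cmH2O.

64.9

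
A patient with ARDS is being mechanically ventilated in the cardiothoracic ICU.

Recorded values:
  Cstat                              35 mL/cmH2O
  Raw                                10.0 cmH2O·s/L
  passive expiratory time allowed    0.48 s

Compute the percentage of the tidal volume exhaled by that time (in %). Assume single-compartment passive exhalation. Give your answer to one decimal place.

74.6

τ = R × C = 10.0 × 35 mL/cmH2O = 10.0 × 0.035 L/cmH2O = 0.35 s.
Passive exhalation: V(t)/V₀ = e^(−t/τ) = e^(−0.48/0.35) = 0.2537.
Fraction exhaled = 1 − 0.2537 = 0.7463 → 74.63%.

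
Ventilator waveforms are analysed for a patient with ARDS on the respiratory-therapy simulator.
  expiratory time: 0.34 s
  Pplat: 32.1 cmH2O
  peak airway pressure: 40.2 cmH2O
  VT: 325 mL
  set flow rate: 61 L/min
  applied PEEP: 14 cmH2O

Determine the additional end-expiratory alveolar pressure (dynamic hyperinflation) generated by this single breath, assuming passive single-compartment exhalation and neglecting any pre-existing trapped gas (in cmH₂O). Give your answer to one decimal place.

Flow: 61 L/min ÷ 60 = 1.0167 L/s.
R = (PIP − Pplat)/V̇ = (40.2 − 32.1) / 1.0167 = 8.1/1.0167 = 7.967 cmH2O·s/L.
C = Vt/(Pplat − PEEP) = 325.0 / (32.1 − 14) = 325.0/18.1 = 17.956 mL/cmH2O.
τ = R × C = 7.967 × 0.01796 L/cmH2O = 0.1431 s.
Fraction remaining = e^(−Te/τ) = e^(−0.34/0.1431) = 0.09293; trapped volume = 325.0 × 0.09293 = 30.202 mL.
Additional alveolar pressure from trapping ≈ V_trapped / C = 30.202 / 17.956 = 1.682 cmH2O.

1.7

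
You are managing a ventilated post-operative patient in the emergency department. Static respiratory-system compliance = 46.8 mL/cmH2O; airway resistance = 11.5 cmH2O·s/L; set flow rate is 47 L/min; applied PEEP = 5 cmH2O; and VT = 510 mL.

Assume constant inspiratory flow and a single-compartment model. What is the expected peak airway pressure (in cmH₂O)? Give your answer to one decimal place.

Flow: 47 L/min ÷ 60 = 0.7833 L/s.
Equation of motion (constant flow): PIP = Vt/C + R·V̇ + PEEP.
PIP = 510/46.8 + 11.5×0.7833 + 5 = 10.897 + 9.008 + 5 = 24.905 cmH2O.

24.9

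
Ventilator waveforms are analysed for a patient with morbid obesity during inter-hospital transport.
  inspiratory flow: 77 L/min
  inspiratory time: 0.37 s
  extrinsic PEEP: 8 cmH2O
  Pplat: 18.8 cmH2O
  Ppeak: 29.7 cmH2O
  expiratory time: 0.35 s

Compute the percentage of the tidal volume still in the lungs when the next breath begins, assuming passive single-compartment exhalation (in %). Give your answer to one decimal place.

39.2

Flow: 77 L/min ÷ 60 = 1.2833 L/s.
Vt = flow × Ti = 1.2833 L/s × 0.37 s × 1000 mL/L = 474.82 mL.
R = (PIP − Pplat)/V̇ = (29.7 − 18.8) / 1.2833 = 10.9/1.2833 = 8.494 cmH2O·s/L.
C = Vt/(Pplat − PEEP) = 474.82 / (18.8 − 8) = 474.82/10.8 = 43.965 mL/cmH2O.
τ = R × C = 8.494 × 0.04397 L/cmH2O = 0.3735 s.
Fraction remaining at end-expiration = e^(−Te/τ) = e^(−0.35/0.3735) = 0.3918 → 39.18%.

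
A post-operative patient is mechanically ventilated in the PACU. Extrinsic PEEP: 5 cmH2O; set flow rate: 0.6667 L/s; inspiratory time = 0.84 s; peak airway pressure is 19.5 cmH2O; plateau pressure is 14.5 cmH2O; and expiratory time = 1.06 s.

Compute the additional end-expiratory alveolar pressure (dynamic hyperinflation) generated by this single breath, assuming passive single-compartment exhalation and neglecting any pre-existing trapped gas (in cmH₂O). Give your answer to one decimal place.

0.9

Vt = flow × Ti = 0.6667 L/s × 0.84 s × 1000 mL/L = 560.03 mL.
R = (PIP − Pplat)/V̇ = (19.5 − 14.5) / 0.6667 = 5.0/0.6667 = 7.5 cmH2O·s/L.
C = Vt/(Pplat − PEEP) = 560.03 / (14.5 − 5) = 560.03/9.5 = 58.951 mL/cmH2O.
τ = R × C = 7.5 × 0.05895 L/cmH2O = 0.4421 s.
Fraction remaining = e^(−Te/τ) = e^(−1.06/0.4421) = 0.09093; trapped volume = 560.03 × 0.09093 = 50.924 mL.
Additional alveolar pressure from trapping ≈ V_trapped / C = 50.924 / 58.951 = 0.8638 cmH2O.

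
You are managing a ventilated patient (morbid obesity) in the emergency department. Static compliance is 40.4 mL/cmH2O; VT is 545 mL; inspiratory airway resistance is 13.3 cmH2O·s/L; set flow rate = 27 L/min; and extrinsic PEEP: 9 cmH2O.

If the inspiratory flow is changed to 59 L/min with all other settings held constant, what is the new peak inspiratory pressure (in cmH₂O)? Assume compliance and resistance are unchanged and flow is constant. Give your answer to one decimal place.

Flow: 27 L/min ÷ 60 = 0.45 L/s.
New flow: 59 L/min ÷ 60 = 0.9833 L/s.
PIP = Vt/C + R·V̇ + PEEP (constant-flow equation of motion).
Only the resistive term changes: ΔPIP = R × ΔV̇ = 13.3 × (0.9833 − 0.45) = 13.3 × 0.5333 = 7.093 cmH2O.
Original PIP = 545/40.4 + 13.3×0.45 + 9 = 28.475 cmH2O; new PIP = 28.475 + (7.093) = 35.568 cmH2O.

35.6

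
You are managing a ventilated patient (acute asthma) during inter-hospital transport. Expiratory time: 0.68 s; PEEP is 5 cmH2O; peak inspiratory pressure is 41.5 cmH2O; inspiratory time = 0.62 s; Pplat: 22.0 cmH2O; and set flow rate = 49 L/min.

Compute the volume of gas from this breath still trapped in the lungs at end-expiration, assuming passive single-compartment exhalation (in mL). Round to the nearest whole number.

195

Flow: 49 L/min ÷ 60 = 0.8167 L/s.
Vt = flow × Ti = 0.8167 L/s × 0.62 s × 1000 mL/L = 506.35 mL.
R = (PIP − Pplat)/V̇ = (41.5 − 22.0) / 0.8167 = 19.5/0.8167 = 23.877 cmH2O·s/L.
C = Vt/(Pplat − PEEP) = 506.35 / (22.0 − 5) = 506.35/17.0 = 29.785 mL/cmH2O.
τ = R × C = 23.877 × 0.02979 L/cmH2O = 0.7113 s.
Fraction remaining = e^(−Te/τ) = e^(−0.68/0.7113) = 0.3844.
Trapped volume = 506.35 × 0.3844 = 194.64 mL.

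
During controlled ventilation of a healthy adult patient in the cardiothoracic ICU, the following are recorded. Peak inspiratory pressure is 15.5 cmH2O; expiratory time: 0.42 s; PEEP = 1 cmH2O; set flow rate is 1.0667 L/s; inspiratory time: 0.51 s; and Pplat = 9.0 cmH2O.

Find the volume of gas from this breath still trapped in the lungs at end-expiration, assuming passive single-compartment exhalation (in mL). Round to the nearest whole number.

Vt = flow × Ti = 1.0667 L/s × 0.51 s × 1000 mL/L = 544.02 mL.
R = (PIP − Pplat)/V̇ = (15.5 − 9.0) / 1.0667 = 6.5/1.0667 = 6.094 cmH2O·s/L.
C = Vt/(Pplat − PEEP) = 544.02 / (9.0 − 1) = 544.02/8.0 = 68.003 mL/cmH2O.
τ = R × C = 6.094 × 0.068 L/cmH2O = 0.4144 s.
Fraction remaining = e^(−Te/τ) = e^(−0.42/0.4144) = 0.3629.
Trapped volume = 544.02 × 0.3629 = 197.42 mL.

197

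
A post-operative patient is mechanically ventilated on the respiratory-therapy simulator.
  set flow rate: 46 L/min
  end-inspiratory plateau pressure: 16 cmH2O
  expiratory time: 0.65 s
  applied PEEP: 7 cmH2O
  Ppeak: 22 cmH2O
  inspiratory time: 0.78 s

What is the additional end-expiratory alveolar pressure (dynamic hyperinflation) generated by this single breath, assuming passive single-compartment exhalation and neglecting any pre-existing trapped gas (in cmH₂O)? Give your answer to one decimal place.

2.6

Flow: 46 L/min ÷ 60 = 0.7667 L/s.
Vt = flow × Ti = 0.7667 L/s × 0.78 s × 1000 mL/L = 598.03 mL.
R = (PIP − Pplat)/V̇ = (22 − 16) / 0.7667 = 6.0/0.7667 = 7.826 cmH2O·s/L.
C = Vt/(Pplat − PEEP) = 598.03 / (16 − 7) = 598.03/9.0 = 66.448 mL/cmH2O.
τ = R × C = 7.826 × 0.06645 L/cmH2O = 0.52 s.
Fraction remaining = e^(−Te/τ) = e^(−0.65/0.52) = 0.2865; trapped volume = 598.03 × 0.2865 = 171.34 mL.
Additional alveolar pressure from trapping ≈ V_trapped / C = 171.34 / 66.448 = 2.579 cmH2O.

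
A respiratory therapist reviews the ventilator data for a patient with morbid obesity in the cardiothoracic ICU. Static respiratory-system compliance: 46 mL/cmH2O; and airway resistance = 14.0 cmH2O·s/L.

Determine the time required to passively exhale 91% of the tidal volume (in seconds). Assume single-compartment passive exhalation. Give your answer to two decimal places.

τ = R × C = 14.0 × 46 mL/cmH2O = 14.0 × 0.046 L/cmH2O = 0.644 s.
Exhaled fraction f = 1 − e^(−t/τ) → t = −τ·ln(1 − f) = −0.644·ln(0.09) = 1.551 s.

1.55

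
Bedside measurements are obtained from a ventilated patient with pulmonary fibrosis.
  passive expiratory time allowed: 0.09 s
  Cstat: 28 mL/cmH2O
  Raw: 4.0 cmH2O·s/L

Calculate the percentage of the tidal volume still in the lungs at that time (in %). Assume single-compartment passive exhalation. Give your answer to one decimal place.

44.8

τ = R × C = 4.0 × 28 mL/cmH2O = 4.0 × 0.028 L/cmH2O = 0.112 s.
Passive exhalation: V(t)/V₀ = e^(−t/τ) = e^(−0.09/0.112) = 0.4477.
Fraction remaining = 0.4477 → 44.77%.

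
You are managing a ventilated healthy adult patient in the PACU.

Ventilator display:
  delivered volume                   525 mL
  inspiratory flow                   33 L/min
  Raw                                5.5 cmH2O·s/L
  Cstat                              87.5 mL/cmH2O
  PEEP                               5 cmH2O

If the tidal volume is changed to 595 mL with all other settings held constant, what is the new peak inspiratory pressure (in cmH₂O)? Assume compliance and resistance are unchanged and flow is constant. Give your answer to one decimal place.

14.8

Flow: 33 L/min ÷ 60 = 0.55 L/s.
PIP = Vt/C + R·V̇ + PEEP (constant-flow equation of motion).
Only the elastic term changes: ΔPIP = ΔVt / C = (595 − 525) / 87.5 = 0.8 cmH2O.
Original PIP = 525/87.5 + 5.5×0.55 + 5 = 14.025 cmH2O; new PIP = 14.025 + (0.8) = 14.825 cmH2O.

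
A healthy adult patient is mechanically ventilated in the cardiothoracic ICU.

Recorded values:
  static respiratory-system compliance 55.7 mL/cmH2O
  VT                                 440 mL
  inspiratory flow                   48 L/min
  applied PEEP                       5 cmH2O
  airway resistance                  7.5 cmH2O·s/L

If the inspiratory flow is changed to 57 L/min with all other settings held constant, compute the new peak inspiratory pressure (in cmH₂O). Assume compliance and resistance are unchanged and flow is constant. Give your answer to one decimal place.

Flow: 48 L/min ÷ 60 = 0.8 L/s.
New flow: 57 L/min ÷ 60 = 0.95 L/s.
PIP = Vt/C + R·V̇ + PEEP (constant-flow equation of motion).
Only the resistive term changes: ΔPIP = R × ΔV̇ = 7.5 × (0.95 − 0.8) = 7.5 × 0.15 = 1.125 cmH2O.
Original PIP = 440/55.7 + 7.5×0.8 + 5 = 18.899 cmH2O; new PIP = 18.899 + (1.125) = 20.024 cmH2O.

20.0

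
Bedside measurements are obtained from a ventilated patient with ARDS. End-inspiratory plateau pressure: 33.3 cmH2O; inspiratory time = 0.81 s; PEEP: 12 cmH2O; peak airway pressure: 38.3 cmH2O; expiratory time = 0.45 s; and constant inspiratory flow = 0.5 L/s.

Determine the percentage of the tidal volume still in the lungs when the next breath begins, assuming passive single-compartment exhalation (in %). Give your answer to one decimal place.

Vt = flow × Ti = 0.5 L/s × 0.81 s × 1000 mL/L = 405.0 mL.
R = (PIP − Pplat)/V̇ = (38.3 − 33.3) / 0.5 = 5.0/0.5 = 10.0 cmH2O·s/L.
C = Vt/(Pplat − PEEP) = 405.0 / (33.3 − 12) = 405.0/21.3 = 19.014 mL/cmH2O.
τ = R × C = 10.0 × 0.01901 L/cmH2O = 0.1901 s.
Fraction remaining at end-expiration = e^(−Te/τ) = e^(−0.45/0.1901) = 0.09375 → 9.375%.

9.4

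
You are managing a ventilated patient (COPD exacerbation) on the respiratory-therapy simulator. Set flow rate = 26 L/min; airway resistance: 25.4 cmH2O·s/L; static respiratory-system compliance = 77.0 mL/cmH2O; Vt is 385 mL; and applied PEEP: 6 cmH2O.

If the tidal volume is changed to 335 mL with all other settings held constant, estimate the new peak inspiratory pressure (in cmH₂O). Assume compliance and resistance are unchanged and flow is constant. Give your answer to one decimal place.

21.4

Flow: 26 L/min ÷ 60 = 0.4333 L/s.
PIP = Vt/C + R·V̇ + PEEP (constant-flow equation of motion).
Only the elastic term changes: ΔPIP = ΔVt / C = (335 − 385) / 77.0 = -0.6494 cmH2O.
Original PIP = 385/77.0 + 25.4×0.4333 + 6 = 22.006 cmH2O; new PIP = 22.006 + (-0.6494) = 21.357 cmH2O.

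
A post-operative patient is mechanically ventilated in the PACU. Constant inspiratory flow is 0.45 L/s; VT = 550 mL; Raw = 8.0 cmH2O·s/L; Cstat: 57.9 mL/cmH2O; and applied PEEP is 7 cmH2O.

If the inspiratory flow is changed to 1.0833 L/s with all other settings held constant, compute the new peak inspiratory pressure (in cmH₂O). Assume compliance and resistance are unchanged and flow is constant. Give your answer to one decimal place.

25.2

PIP = Vt/C + R·V̇ + PEEP (constant-flow equation of motion).
Only the resistive term changes: ΔPIP = R × ΔV̇ = 8.0 × (1.0833 − 0.45) = 8.0 × 0.6333 = 5.066 cmH2O.
Original PIP = 550/57.9 + 8.0×0.45 + 7 = 20.099 cmH2O; new PIP = 20.099 + (5.066) = 25.165 cmH2O.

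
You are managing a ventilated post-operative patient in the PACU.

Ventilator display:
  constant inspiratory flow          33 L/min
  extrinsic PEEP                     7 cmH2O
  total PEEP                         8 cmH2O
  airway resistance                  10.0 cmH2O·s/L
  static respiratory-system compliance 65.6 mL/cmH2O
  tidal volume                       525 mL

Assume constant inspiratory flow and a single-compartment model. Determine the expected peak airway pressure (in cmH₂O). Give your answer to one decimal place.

Flow: 33 L/min ÷ 60 = 0.55 L/s.
Total PEEP = 8 cmH2O (set 7 + intrinsic 1); this is the baseline alveolar pressure.
Equation of motion (constant flow): PIP = Vt/C + R·V̇ + PEEP.
PIP = 525/65.6 + 10.0×0.55 + 8 = 8.003 + 5.5 + 8 = 21.503 cmH2O.

21.5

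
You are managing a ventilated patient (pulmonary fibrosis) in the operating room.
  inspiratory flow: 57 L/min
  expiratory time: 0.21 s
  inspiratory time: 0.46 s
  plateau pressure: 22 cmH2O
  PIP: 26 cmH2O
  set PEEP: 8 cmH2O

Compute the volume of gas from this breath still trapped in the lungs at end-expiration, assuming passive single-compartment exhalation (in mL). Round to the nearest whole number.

88

Flow: 57 L/min ÷ 60 = 0.95 L/s.
Vt = flow × Ti = 0.95 L/s × 0.46 s × 1000 mL/L = 437.0 mL.
R = (PIP − Pplat)/V̇ = (26 − 22) / 0.95 = 4.0/0.95 = 4.211 cmH2O·s/L.
C = Vt/(Pplat − PEEP) = 437.0 / (22 − 8) = 437.0/14.0 = 31.214 mL/cmH2O.
τ = R × C = 4.211 × 0.03121 L/cmH2O = 0.1314 s.
Fraction remaining = e^(−Te/τ) = e^(−0.21/0.1314) = 0.2023.
Trapped volume = 437.0 × 0.2023 = 88.405 mL.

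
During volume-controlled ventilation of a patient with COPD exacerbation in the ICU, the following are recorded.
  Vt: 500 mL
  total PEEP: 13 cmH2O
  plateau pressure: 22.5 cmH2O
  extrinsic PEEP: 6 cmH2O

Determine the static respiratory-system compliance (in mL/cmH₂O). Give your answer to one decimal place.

52.6

End-expiratory occlusion gives total PEEP = 13 cmH2O (intrinsic PEEP = 13 − 6 = 7). Use total PEEP for the elastic gradient.
Cstat = Vt / (Pplat − PEEPtotal) = 500 / (22.5 − 13) = 500 / 9.5 = 52.632 mL/cmH2O.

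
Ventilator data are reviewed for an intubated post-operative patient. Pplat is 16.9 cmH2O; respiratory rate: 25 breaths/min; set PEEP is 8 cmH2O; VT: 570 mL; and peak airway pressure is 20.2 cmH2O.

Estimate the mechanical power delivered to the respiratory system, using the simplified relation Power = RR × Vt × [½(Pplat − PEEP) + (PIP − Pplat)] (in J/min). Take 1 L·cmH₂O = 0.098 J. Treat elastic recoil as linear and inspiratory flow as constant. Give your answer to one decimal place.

10.8

Per-breath work = Vt × [½(Pplat−PEEP) + (PIP−Pplat)] = 0.570 × [0.5×8.9 + 3.3] = 0.570 × 7.75 = 4.418 L·cmH2O.
Power = 25 × 4.418 = 110.45 L·cmH2O/min.
× 0.098 J/(L·cmH2O) → 10.824 J/min.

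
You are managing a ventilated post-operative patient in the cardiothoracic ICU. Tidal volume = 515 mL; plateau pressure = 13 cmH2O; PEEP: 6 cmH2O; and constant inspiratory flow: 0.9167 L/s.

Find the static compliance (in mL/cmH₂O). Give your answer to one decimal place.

Cstat = Vt / (Pplat − PEEP) = 515 / (13 − 6) = 515 / 7.0 = 73.571 mL/cmH2O.

73.6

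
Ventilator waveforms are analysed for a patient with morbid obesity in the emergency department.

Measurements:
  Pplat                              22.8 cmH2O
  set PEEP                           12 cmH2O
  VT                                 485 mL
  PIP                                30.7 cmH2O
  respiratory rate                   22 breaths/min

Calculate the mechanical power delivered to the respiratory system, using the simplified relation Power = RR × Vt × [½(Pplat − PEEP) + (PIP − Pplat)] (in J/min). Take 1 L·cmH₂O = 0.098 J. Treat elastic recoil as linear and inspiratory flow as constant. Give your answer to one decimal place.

Per-breath work = Vt × [½(Pplat−PEEP) + (PIP−Pplat)] = 0.485 × [0.5×10.8 + 7.9] = 0.485 × 13.3 = 6.451 L·cmH2O.
Power = 22 × 6.451 = 141.92 L·cmH2O/min.
× 0.098 J/(L·cmH2O) → 13.908 J/min.

13.9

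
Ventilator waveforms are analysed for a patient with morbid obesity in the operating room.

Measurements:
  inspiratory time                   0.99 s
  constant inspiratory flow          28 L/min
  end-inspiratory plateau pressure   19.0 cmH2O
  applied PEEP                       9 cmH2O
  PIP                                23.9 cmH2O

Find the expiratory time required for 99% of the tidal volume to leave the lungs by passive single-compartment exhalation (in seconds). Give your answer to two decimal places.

Flow: 28 L/min ÷ 60 = 0.4667 L/s.
Vt = flow × Ti = 0.4667 L/s × 0.99 s × 1000 mL/L = 462.03 mL.
R = (PIP − Pplat)/V̇ = (23.9 − 19.0) / 0.4667 = 4.9/0.4667 = 10.499 cmH2O·s/L.
C = Vt/(Pplat − PEEP) = 462.03 / (19.0 − 9) = 462.03/10.0 = 46.203 mL/cmH2O.
τ = R × C = 10.499 × 0.0462 L/cmH2O = 0.4851 s.
t = −τ·ln(1 − 0.99) = −0.4851·ln(0.01) = 2.234 s.

2.23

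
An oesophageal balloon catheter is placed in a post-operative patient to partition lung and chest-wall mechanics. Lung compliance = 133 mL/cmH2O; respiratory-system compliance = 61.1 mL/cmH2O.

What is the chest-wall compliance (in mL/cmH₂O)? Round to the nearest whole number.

113

1/Ccw = 1/Crs − 1/CL.
1/Ccw = 1/61.1 − 1/133 = 0.008848.
Ccw = 113.02 mL/cmH2O.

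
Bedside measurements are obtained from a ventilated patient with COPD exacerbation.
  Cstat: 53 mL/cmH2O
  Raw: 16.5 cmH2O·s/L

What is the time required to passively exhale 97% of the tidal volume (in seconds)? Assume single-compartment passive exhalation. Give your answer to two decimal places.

3.07

τ = R × C = 16.5 × 53 mL/cmH2O = 16.5 × 0.053 L/cmH2O = 0.8745 s.
Exhaled fraction f = 1 − e^(−t/τ) → t = −τ·ln(1 − f) = −0.8745·ln(0.03) = 3.066 s.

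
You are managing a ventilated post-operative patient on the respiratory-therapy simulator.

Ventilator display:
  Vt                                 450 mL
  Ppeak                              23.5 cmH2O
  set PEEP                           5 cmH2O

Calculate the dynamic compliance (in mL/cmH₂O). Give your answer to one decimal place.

Dynamic compliance = Vt / (PIP − PEEP) = 450 / (23.5 − 5) = 450 / 18.5 = 24.324 mL/cmH2O.

24.3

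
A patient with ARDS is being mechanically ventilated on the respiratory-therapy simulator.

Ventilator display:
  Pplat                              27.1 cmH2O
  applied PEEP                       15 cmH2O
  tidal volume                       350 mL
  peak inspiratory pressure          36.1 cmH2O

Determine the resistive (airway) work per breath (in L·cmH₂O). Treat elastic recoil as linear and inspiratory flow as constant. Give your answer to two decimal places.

With constant inspiratory flow the resistive pressure is constant at PIP − Pplat = 36.1 − 27.1 = 9.0 cmH2O, so resistive work = 9.0 × 0.350 = 3.15 L·cmH2O.

3.15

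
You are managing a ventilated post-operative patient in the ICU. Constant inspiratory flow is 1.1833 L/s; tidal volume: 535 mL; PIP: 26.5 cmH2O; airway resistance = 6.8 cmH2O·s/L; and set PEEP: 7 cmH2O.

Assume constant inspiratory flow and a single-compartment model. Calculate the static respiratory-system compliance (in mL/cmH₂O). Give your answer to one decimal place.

Equation of motion (constant flow): PIP = Vt/C + R·V̇ + PEEP.
Vt/C = PIP − R·V̇ − PEEP = 26.5 − 6.8×1.1833 − 7 = 26.5 − 8.046 − 7 = 11.454 cmH2O.
C = Vt / 11.454 = 535 / 11.454 = 46.709 mL/cmH2O.

46.7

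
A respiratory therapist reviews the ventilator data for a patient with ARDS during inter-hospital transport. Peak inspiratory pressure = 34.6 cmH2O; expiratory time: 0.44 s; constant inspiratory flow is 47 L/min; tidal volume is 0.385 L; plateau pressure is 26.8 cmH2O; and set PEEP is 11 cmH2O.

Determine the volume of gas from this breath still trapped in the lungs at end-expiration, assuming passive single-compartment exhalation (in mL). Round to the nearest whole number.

Flow: 47 L/min ÷ 60 = 0.7833 L/s.
R = (PIP − Pplat)/V̇ = (34.6 − 26.8) / 0.7833 = 7.8/0.7833 = 9.958 cmH2O·s/L.
C = Vt/(Pplat − PEEP) = 385.0 / (26.8 − 11) = 385.0/15.8 = 24.367 mL/cmH2O.
τ = R × C = 9.958 × 0.02437 L/cmH2O = 0.2427 s.
Fraction remaining = e^(−Te/τ) = e^(−0.44/0.2427) = 0.1632.
Trapped volume = 385.0 × 0.1632 = 62.832 mL.

63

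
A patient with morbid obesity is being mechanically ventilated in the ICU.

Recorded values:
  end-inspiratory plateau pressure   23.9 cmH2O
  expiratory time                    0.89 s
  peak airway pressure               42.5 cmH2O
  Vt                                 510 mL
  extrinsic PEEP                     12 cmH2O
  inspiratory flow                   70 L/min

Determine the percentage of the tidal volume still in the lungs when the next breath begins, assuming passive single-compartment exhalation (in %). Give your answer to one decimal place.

Flow: 70 L/min ÷ 60 = 1.1667 L/s.
R = (PIP − Pplat)/V̇ = (42.5 − 23.9) / 1.1667 = 18.6/1.1667 = 15.942 cmH2O·s/L.
C = Vt/(Pplat − PEEP) = 510.0 / (23.9 − 12) = 510.0/11.9 = 42.857 mL/cmH2O.
τ = R × C = 15.942 × 0.04286 L/cmH2O = 0.6833 s.
Fraction remaining at end-expiration = e^(−Te/τ) = e^(−0.89/0.6833) = 0.2719 → 27.19%.

27.2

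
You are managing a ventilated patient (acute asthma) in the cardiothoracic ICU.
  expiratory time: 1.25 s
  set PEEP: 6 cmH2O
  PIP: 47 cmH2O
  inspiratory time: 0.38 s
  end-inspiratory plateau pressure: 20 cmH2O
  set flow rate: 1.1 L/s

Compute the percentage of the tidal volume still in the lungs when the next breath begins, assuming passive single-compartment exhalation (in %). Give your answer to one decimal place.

18.2

Vt = flow × Ti = 1.1 L/s × 0.38 s × 1000 mL/L = 418.0 mL.
R = (PIP − Pplat)/V̇ = (47 − 20) / 1.1 = 27.0/1.1 = 24.545 cmH2O·s/L.
C = Vt/(Pplat − PEEP) = 418.0 / (20 − 6) = 418.0/14.0 = 29.857 mL/cmH2O.
τ = R × C = 24.545 × 0.02986 L/cmH2O = 0.7329 s.
Fraction remaining at end-expiration = e^(−Te/τ) = e^(−1.25/0.7329) = 0.1817 → 18.17%.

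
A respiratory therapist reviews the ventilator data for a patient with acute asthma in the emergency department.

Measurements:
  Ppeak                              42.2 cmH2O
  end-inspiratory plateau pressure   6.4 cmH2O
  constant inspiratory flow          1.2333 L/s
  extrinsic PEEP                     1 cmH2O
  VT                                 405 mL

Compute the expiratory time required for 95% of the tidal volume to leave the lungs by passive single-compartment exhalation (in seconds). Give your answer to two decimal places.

R = (PIP − Pplat)/V̇ = (42.2 − 6.4) / 1.2333 = 35.8/1.2333 = 29.028 cmH2O·s/L.
C = Vt/(Pplat − PEEP) = 405.0 / (6.4 − 1) = 405.0/5.4 = 75.0 mL/cmH2O.
τ = R × C = 29.028 × 0.075 L/cmH2O = 2.177 s.
t = −τ·ln(1 − 0.95) = −2.177·ln(0.05) = 6.522 s.

6.52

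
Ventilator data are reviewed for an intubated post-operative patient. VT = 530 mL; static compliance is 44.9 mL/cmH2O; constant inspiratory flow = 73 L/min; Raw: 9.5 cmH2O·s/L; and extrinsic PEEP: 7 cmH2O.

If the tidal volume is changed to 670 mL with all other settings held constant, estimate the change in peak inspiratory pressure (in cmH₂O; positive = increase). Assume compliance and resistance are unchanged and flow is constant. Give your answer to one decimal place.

3.1

PIP = Vt/C + R·V̇ + PEEP (constant-flow equation of motion).
Only the elastic term changes: ΔPIP = ΔVt / C = (670 − 530) / 44.9 = 3.118 cmH2O.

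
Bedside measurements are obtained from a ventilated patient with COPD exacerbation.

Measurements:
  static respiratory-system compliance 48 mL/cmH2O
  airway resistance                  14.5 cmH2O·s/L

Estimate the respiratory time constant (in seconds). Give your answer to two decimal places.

τ = R × C = 14.5 × 48 mL/cmH2O = 14.5 × 0.048 L/cmH2O = 0.696 s.

0.70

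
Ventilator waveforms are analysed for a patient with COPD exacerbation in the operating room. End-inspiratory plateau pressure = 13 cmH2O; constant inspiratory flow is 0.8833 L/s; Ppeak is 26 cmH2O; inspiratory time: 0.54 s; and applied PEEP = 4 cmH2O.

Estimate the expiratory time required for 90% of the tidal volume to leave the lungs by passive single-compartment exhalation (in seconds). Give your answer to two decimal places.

1.80

Vt = flow × Ti = 0.8833 L/s × 0.54 s × 1000 mL/L = 476.98 mL.
R = (PIP − Pplat)/V̇ = (26 − 13) / 0.8833 = 13.0/0.8833 = 14.718 cmH2O·s/L.
C = Vt/(Pplat − PEEP) = 476.98 / (13 − 4) = 476.98/9.0 = 52.998 mL/cmH2O.
τ = R × C = 14.718 × 0.053 L/cmH2O = 0.7801 s.
t = −τ·ln(1 − 0.90) = −0.7801·ln(0.1) = 1.796 s.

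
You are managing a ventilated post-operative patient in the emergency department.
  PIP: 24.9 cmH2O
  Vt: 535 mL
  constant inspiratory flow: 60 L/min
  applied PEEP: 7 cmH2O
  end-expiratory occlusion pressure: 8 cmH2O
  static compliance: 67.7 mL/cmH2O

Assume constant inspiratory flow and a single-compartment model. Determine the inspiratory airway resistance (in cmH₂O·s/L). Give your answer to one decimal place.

9.0

Flow: 60 L/min ÷ 60 = 1 L/s.
Total PEEP = 8 cmH2O (set 7 + intrinsic 1); this is the baseline alveolar pressure.
Equation of motion (constant flow): PIP = Vt/C + R·V̇ + PEEP.
R·V̇ = PIP − Vt/C − PEEP = 24.9 − 535/67.7 − 8 = 24.9 − 7.903 − 8 = 8.997 cmH2O.
R = 8.997 / 1 = 8.997 cmH2O·s/L.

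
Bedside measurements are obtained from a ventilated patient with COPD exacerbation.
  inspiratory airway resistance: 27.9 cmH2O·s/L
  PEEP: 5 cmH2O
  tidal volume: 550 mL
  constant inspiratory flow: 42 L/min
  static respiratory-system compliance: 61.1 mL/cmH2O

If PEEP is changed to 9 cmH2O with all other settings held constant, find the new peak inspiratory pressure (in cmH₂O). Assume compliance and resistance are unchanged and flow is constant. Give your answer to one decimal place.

Flow: 42 L/min ÷ 60 = 0.7 L/s.
PIP = Vt/C + R·V̇ + PEEP (constant-flow equation of motion).
Only the baseline term changes: ΔPIP = ΔPEEP = 9 − 5 = 4.0 cmH2O.
Original PIP = 550/61.1 + 27.9×0.7 + 5 = 33.532 cmH2O; new PIP = 33.532 + (4.0) = 37.532 cmH2O.

37.5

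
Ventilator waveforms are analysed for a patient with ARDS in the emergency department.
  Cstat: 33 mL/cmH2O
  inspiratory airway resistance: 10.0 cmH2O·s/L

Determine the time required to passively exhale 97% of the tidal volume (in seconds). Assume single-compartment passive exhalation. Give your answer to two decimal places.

1.16

τ = R × C = 10.0 × 33 mL/cmH2O = 10.0 × 0.033 L/cmH2O = 0.33 s.
Exhaled fraction f = 1 − e^(−t/τ) → t = −τ·ln(1 − f) = −0.33·ln(0.03) = 1.157 s.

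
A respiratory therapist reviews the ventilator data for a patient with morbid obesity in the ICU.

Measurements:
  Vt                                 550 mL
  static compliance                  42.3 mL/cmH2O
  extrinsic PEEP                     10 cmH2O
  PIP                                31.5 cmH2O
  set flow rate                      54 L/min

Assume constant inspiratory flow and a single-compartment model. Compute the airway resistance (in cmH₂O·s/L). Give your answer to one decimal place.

Flow: 54 L/min ÷ 60 = 0.9 L/s.
Equation of motion (constant flow): PIP = Vt/C + R·V̇ + PEEP.
R·V̇ = PIP − Vt/C − PEEP = 31.5 − 550/42.3 − 10 = 31.5 − 13.002 − 10 = 8.498 cmH2O.
R = 8.498 / 0.9 = 9.442 cmH2O·s/L.

9.4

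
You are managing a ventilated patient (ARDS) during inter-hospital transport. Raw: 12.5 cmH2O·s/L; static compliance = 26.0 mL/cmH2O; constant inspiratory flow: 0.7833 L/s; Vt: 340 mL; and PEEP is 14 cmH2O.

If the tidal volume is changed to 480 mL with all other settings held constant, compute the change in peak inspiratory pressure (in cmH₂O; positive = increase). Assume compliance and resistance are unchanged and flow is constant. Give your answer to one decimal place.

PIP = Vt/C + R·V̇ + PEEP (constant-flow equation of motion).
Only the elastic term changes: ΔPIP = ΔVt / C = (480 − 340) / 26.0 = 5.385 cmH2O.

5.4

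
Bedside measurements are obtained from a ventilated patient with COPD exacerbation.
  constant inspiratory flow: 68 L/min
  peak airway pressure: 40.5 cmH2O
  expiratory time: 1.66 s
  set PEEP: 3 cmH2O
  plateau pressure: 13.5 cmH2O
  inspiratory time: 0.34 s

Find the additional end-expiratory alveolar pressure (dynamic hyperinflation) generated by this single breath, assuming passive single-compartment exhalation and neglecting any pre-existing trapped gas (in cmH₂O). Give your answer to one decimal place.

Flow: 68 L/min ÷ 60 = 1.1333 L/s.
Vt = flow × Ti = 1.1333 L/s × 0.34 s × 1000 mL/L = 385.32 mL.
R = (PIP − Pplat)/V̇ = (40.5 − 13.5) / 1.1333 = 27.0/1.1333 = 23.824 cmH2O·s/L.
C = Vt/(Pplat − PEEP) = 385.32 / (13.5 − 3) = 385.32/10.5 = 36.697 mL/cmH2O.
τ = R × C = 23.824 × 0.0367 L/cmH2O = 0.8743 s.
Fraction remaining = e^(−Te/τ) = e^(−1.66/0.8743) = 0.1498; trapped volume = 385.32 × 0.1498 = 57.721 mL.
Additional alveolar pressure from trapping ≈ V_trapped / C = 57.721 / 36.697 = 1.573 cmH2O.

1.6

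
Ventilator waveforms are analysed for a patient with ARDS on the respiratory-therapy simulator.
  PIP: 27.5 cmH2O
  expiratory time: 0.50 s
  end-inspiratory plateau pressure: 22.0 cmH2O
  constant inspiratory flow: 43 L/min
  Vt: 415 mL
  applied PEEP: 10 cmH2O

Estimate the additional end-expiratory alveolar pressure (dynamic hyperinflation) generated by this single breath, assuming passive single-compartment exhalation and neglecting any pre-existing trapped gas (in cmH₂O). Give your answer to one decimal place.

Flow: 43 L/min ÷ 60 = 0.7167 L/s.
R = (PIP − Pplat)/V̇ = (27.5 − 22.0) / 0.7167 = 5.5/0.7167 = 7.674 cmH2O·s/L.
C = Vt/(Pplat − PEEP) = 415.0 / (22.0 − 10) = 415.0/12.0 = 34.583 mL/cmH2O.
τ = R × C = 7.674 × 0.03458 L/cmH2O = 0.2654 s.
Fraction remaining = e^(−Te/τ) = e^(−0.50/0.2654) = 0.152; trapped volume = 415.0 × 0.152 = 63.08 mL.
Additional alveolar pressure from trapping ≈ V_trapped / C = 63.08 / 34.583 = 1.824 cmH2O.

1.8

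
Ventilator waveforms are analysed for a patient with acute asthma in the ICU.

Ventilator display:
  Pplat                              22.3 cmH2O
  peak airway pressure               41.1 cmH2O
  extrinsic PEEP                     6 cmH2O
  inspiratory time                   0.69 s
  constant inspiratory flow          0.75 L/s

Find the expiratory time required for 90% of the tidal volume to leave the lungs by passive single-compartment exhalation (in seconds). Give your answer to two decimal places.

Vt = flow × Ti = 0.75 L/s × 0.69 s × 1000 mL/L = 517.5 mL.
R = (PIP − Pplat)/V̇ = (41.1 − 22.3) / 0.75 = 18.8/0.75 = 25.067 cmH2O·s/L.
C = Vt/(Pplat − PEEP) = 517.5 / (22.3 − 6) = 517.5/16.3 = 31.748 mL/cmH2O.
τ = R × C = 25.067 × 0.03175 L/cmH2O = 0.7959 s.
t = −τ·ln(1 − 0.90) = −0.7959·ln(0.1) = 1.833 s.

1.83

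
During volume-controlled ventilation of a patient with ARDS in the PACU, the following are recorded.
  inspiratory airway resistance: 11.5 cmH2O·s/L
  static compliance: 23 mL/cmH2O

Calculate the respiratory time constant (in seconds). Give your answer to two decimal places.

0.26

τ = R × C = 11.5 × 23 mL/cmH2O = 11.5 × 0.023 L/cmH2O = 0.2645 s.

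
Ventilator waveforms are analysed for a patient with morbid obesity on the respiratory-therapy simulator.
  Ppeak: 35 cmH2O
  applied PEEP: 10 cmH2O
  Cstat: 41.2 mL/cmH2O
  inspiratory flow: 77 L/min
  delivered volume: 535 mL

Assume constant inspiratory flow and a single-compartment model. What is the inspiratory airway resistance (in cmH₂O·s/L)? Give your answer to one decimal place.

9.4

Flow: 77 L/min ÷ 60 = 1.2833 L/s.
Equation of motion (constant flow): PIP = Vt/C + R·V̇ + PEEP.
R·V̇ = PIP − Vt/C − PEEP = 35 − 535/41.2 − 10 = 35 − 12.985 − 10 = 12.015 cmH2O.
R = 12.015 / 1.2833 = 9.363 cmH2O·s/L.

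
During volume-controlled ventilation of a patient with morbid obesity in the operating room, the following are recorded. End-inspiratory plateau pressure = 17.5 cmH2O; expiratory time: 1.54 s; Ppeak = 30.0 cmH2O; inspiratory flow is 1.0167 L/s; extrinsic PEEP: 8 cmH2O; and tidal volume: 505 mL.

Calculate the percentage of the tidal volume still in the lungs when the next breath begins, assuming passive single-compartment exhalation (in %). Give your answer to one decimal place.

R = (PIP − Pplat)/V̇ = (30.0 − 17.5) / 1.0167 = 12.5/1.0167 = 12.295 cmH2O·s/L.
C = Vt/(Pplat − PEEP) = 505.0 / (17.5 − 8) = 505.0/9.5 = 53.158 mL/cmH2O.
τ = R × C = 12.295 × 0.05316 L/cmH2O = 0.6536 s.
Fraction remaining at end-expiration = e^(−Te/τ) = e^(−1.54/0.6536) = 0.09478 → 9.478%.

9.5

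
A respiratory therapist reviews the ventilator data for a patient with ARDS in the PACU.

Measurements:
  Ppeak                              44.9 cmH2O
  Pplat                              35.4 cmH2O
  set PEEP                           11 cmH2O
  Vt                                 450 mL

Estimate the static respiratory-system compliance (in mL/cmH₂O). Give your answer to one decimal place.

18.4

Cstat = Vt / (Pplat − PEEP) = 450 / (35.4 − 11) = 450 / 24.4 = 18.443 mL/cmH2O.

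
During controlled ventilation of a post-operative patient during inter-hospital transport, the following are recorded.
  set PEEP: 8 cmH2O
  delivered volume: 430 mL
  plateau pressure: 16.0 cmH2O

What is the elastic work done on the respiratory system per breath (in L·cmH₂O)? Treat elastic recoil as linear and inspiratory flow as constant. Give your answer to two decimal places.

Elastic work ≈ ½ × (Pplat − PEEP) × Vt = 0.5 × (16.0 − 8) × 0.430 L = 0.5 × 8.0 × 0.430 = 1.72 L·cmH2O.

1.72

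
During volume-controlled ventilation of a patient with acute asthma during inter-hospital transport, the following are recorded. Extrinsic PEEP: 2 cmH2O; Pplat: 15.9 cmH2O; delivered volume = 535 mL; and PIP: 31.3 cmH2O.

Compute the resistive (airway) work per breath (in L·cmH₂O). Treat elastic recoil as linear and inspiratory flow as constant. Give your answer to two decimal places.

With constant inspiratory flow the resistive pressure is constant at PIP − Pplat = 31.3 − 15.9 = 15.4 cmH2O, so resistive work = 15.4 × 0.535 = 8.239 L·cmH2O.

8.24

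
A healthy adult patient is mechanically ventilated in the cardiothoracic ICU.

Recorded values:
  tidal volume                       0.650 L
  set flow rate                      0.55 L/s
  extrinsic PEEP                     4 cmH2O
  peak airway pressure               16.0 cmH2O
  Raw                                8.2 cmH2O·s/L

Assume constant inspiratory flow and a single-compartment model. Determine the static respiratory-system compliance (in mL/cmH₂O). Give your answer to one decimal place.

Equation of motion (constant flow): PIP = Vt/C + R·V̇ + PEEP.
Vt/C = PIP − R·V̇ − PEEP = 16.0 − 8.2×0.55 − 4 = 16.0 − 4.51 − 4 = 7.49 cmH2O.
C = Vt / 7.49 = 650 / 7.49 = 86.782 mL/cmH2O.

86.8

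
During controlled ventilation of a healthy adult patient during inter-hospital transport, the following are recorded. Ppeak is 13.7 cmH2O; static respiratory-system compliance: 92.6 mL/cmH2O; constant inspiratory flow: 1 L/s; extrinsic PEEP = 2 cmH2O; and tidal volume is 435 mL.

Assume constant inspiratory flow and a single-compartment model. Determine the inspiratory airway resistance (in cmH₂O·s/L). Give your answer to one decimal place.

7.0

Equation of motion (constant flow): PIP = Vt/C + R·V̇ + PEEP.
R·V̇ = PIP − Vt/C − PEEP = 13.7 − 435/92.6 − 2 = 13.7 − 4.698 − 2 = 7.002 cmH2O.
R = 7.002 / 1 = 7.002 cmH2O·s/L.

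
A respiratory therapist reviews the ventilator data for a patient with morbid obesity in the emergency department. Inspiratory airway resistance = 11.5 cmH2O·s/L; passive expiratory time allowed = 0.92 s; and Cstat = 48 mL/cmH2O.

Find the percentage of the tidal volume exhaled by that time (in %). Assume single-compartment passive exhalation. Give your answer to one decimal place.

81.1

τ = R × C = 11.5 × 48 mL/cmH2O = 11.5 × 0.048 L/cmH2O = 0.552 s.
Passive exhalation: V(t)/V₀ = e^(−t/τ) = e^(−0.92/0.552) = 0.1889.
Fraction exhaled = 1 − 0.1889 = 0.8111 → 81.11%.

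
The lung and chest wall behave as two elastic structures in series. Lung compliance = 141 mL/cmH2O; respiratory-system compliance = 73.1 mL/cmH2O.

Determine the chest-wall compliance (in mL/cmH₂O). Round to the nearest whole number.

152

1/Ccw = 1/Crs − 1/CL.
1/Ccw = 1/73.1 − 1/141 = 0.006588.
Ccw = 151.79 mL/cmH2O.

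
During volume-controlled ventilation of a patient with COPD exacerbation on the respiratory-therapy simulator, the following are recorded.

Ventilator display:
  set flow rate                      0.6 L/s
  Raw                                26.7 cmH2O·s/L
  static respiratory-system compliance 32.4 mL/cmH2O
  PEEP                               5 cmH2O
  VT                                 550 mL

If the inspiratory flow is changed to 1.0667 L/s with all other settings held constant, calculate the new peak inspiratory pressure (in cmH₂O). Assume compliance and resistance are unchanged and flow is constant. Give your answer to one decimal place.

PIP = Vt/C + R·V̇ + PEEP (constant-flow equation of motion).
Only the resistive term changes: ΔPIP = R × ΔV̇ = 26.7 × (1.0667 − 0.6) = 26.7 × 0.4667 = 12.461 cmH2O.
Original PIP = 550/32.4 + 26.7×0.6 + 5 = 37.995 cmH2O; new PIP = 37.995 + (12.461) = 50.456 cmH2O.

50.5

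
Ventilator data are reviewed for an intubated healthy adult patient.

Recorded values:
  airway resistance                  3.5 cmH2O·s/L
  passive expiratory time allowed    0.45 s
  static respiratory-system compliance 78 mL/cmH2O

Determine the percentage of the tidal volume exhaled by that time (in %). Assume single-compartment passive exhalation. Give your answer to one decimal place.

τ = R × C = 3.5 × 78 mL/cmH2O = 3.5 × 0.078 L/cmH2O = 0.273 s.
Passive exhalation: V(t)/V₀ = e^(−t/τ) = e^(−0.45/0.273) = 0.1924.
Fraction exhaled = 1 − 0.1924 = 0.8076 → 80.76%.

80.8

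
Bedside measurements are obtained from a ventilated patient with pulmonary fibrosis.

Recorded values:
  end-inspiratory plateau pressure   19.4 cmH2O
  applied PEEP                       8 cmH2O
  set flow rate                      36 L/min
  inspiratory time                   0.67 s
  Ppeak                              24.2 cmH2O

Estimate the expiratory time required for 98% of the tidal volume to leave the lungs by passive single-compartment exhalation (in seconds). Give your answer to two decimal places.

1.10

Flow: 36 L/min ÷ 60 = 0.6 L/s.
Vt = flow × Ti = 0.6 L/s × 0.67 s × 1000 mL/L = 402.0 mL.
R = (PIP − Pplat)/V̇ = (24.2 − 19.4) / 0.6 = 4.8/0.6 = 8.0 cmH2O·s/L.
C = Vt/(Pplat − PEEP) = 402.0 / (19.4 − 8) = 402.0/11.4 = 35.263 mL/cmH2O.
τ = R × C = 8.0 × 0.03526 L/cmH2O = 0.2821 s.
t = −τ·ln(1 − 0.98) = −0.2821·ln(0.02) = 1.104 s.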